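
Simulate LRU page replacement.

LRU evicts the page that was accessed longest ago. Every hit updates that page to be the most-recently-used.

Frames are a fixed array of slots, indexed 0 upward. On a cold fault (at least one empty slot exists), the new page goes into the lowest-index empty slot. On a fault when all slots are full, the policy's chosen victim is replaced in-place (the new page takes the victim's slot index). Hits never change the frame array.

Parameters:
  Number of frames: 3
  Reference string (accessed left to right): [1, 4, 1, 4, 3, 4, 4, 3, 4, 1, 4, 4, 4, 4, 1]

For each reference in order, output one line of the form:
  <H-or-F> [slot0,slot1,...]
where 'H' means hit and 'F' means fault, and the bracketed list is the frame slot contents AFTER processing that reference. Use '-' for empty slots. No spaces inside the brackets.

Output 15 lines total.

F [1,-,-]
F [1,4,-]
H [1,4,-]
H [1,4,-]
F [1,4,3]
H [1,4,3]
H [1,4,3]
H [1,4,3]
H [1,4,3]
H [1,4,3]
H [1,4,3]
H [1,4,3]
H [1,4,3]
H [1,4,3]
H [1,4,3]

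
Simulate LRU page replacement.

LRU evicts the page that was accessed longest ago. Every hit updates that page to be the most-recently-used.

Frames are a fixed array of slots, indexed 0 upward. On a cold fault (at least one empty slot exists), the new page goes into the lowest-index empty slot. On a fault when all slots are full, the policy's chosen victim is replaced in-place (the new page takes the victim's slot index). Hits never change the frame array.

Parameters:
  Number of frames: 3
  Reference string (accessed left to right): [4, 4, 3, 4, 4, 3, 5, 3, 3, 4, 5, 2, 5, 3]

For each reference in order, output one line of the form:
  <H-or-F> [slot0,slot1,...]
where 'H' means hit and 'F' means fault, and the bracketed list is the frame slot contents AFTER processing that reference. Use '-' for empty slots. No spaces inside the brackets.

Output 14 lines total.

F [4,-,-]
H [4,-,-]
F [4,3,-]
H [4,3,-]
H [4,3,-]
H [4,3,-]
F [4,3,5]
H [4,3,5]
H [4,3,5]
H [4,3,5]
H [4,3,5]
F [4,2,5]
H [4,2,5]
F [3,2,5]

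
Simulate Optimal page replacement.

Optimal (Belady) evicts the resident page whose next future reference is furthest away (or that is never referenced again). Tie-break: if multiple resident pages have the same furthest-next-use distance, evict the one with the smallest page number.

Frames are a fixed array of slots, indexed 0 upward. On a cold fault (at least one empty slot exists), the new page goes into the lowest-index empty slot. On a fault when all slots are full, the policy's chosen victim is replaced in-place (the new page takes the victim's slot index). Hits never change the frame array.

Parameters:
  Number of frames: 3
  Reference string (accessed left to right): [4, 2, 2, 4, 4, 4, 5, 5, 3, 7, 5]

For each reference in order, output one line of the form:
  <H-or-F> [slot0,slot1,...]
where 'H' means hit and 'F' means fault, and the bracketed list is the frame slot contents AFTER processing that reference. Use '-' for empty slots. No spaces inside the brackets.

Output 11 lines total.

F [4,-,-]
F [4,2,-]
H [4,2,-]
H [4,2,-]
H [4,2,-]
H [4,2,-]
F [4,2,5]
H [4,2,5]
F [4,3,5]
F [4,7,5]
H [4,7,5]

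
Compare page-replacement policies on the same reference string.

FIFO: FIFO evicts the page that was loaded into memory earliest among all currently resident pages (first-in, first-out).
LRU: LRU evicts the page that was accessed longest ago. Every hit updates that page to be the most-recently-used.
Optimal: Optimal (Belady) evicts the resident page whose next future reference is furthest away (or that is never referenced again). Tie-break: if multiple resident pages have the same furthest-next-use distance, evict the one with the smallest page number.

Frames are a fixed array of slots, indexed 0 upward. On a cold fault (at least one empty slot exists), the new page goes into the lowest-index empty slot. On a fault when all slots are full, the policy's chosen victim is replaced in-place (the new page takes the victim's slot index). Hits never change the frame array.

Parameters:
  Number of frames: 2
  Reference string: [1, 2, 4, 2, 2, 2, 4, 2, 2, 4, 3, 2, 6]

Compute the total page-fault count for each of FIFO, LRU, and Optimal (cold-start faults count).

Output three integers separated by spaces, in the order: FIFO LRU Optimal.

Answer: 6 6 5

Derivation:
--- FIFO ---
  step 0: ref 1 -> FAULT, frames=[1,-] (faults so far: 1)
  step 1: ref 2 -> FAULT, frames=[1,2] (faults so far: 2)
  step 2: ref 4 -> FAULT, evict 1, frames=[4,2] (faults so far: 3)
  step 3: ref 2 -> HIT, frames=[4,2] (faults so far: 3)
  step 4: ref 2 -> HIT, frames=[4,2] (faults so far: 3)
  step 5: ref 2 -> HIT, frames=[4,2] (faults so far: 3)
  step 6: ref 4 -> HIT, frames=[4,2] (faults so far: 3)
  step 7: ref 2 -> HIT, frames=[4,2] (faults so far: 3)
  step 8: ref 2 -> HIT, frames=[4,2] (faults so far: 3)
  step 9: ref 4 -> HIT, frames=[4,2] (faults so far: 3)
  step 10: ref 3 -> FAULT, evict 2, frames=[4,3] (faults so far: 4)
  step 11: ref 2 -> FAULT, evict 4, frames=[2,3] (faults so far: 5)
  step 12: ref 6 -> FAULT, evict 3, frames=[2,6] (faults so far: 6)
  FIFO total faults: 6
--- LRU ---
  step 0: ref 1 -> FAULT, frames=[1,-] (faults so far: 1)
  step 1: ref 2 -> FAULT, frames=[1,2] (faults so far: 2)
  step 2: ref 4 -> FAULT, evict 1, frames=[4,2] (faults so far: 3)
  step 3: ref 2 -> HIT, frames=[4,2] (faults so far: 3)
  step 4: ref 2 -> HIT, frames=[4,2] (faults so far: 3)
  step 5: ref 2 -> HIT, frames=[4,2] (faults so far: 3)
  step 6: ref 4 -> HIT, frames=[4,2] (faults so far: 3)
  step 7: ref 2 -> HIT, frames=[4,2] (faults so far: 3)
  step 8: ref 2 -> HIT, frames=[4,2] (faults so far: 3)
  step 9: ref 4 -> HIT, frames=[4,2] (faults so far: 3)
  step 10: ref 3 -> FAULT, evict 2, frames=[4,3] (faults so far: 4)
  step 11: ref 2 -> FAULT, evict 4, frames=[2,3] (faults so far: 5)
  step 12: ref 6 -> FAULT, evict 3, frames=[2,6] (faults so far: 6)
  LRU total faults: 6
--- Optimal ---
  step 0: ref 1 -> FAULT, frames=[1,-] (faults so far: 1)
  step 1: ref 2 -> FAULT, frames=[1,2] (faults so far: 2)
  step 2: ref 4 -> FAULT, evict 1, frames=[4,2] (faults so far: 3)
  step 3: ref 2 -> HIT, frames=[4,2] (faults so far: 3)
  step 4: ref 2 -> HIT, frames=[4,2] (faults so far: 3)
  step 5: ref 2 -> HIT, frames=[4,2] (faults so far: 3)
  step 6: ref 4 -> HIT, frames=[4,2] (faults so far: 3)
  step 7: ref 2 -> HIT, frames=[4,2] (faults so far: 3)
  step 8: ref 2 -> HIT, frames=[4,2] (faults so far: 3)
  step 9: ref 4 -> HIT, frames=[4,2] (faults so far: 3)
  step 10: ref 3 -> FAULT, evict 4, frames=[3,2] (faults so far: 4)
  step 11: ref 2 -> HIT, frames=[3,2] (faults so far: 4)
  step 12: ref 6 -> FAULT, evict 2, frames=[3,6] (faults so far: 5)
  Optimal total faults: 5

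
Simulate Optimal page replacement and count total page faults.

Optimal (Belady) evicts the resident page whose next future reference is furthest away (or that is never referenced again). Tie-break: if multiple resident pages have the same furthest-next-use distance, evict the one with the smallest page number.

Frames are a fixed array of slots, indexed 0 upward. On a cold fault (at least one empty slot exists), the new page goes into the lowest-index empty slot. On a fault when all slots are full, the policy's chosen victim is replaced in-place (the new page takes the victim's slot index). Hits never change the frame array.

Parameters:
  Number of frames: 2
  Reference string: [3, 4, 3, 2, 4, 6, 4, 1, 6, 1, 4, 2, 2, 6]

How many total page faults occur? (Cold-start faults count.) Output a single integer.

Answer: 7

Derivation:
Step 0: ref 3 → FAULT, frames=[3,-]
Step 1: ref 4 → FAULT, frames=[3,4]
Step 2: ref 3 → HIT, frames=[3,4]
Step 3: ref 2 → FAULT (evict 3), frames=[2,4]
Step 4: ref 4 → HIT, frames=[2,4]
Step 5: ref 6 → FAULT (evict 2), frames=[6,4]
Step 6: ref 4 → HIT, frames=[6,4]
Step 7: ref 1 → FAULT (evict 4), frames=[6,1]
Step 8: ref 6 → HIT, frames=[6,1]
Step 9: ref 1 → HIT, frames=[6,1]
Step 10: ref 4 → FAULT (evict 1), frames=[6,4]
Step 11: ref 2 → FAULT (evict 4), frames=[6,2]
Step 12: ref 2 → HIT, frames=[6,2]
Step 13: ref 6 → HIT, frames=[6,2]
Total faults: 7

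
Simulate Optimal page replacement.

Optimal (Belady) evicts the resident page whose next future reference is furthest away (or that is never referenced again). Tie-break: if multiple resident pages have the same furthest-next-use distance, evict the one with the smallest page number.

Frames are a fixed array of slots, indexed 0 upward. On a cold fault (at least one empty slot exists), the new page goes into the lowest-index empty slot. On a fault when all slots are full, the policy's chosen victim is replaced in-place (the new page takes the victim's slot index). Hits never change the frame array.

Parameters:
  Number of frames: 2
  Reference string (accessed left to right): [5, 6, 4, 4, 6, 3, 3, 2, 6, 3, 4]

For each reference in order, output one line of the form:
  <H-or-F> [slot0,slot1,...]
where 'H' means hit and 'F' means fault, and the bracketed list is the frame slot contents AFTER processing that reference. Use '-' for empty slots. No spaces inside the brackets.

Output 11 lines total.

F [5,-]
F [5,6]
F [4,6]
H [4,6]
H [4,6]
F [3,6]
H [3,6]
F [2,6]
H [2,6]
F [3,6]
F [4,6]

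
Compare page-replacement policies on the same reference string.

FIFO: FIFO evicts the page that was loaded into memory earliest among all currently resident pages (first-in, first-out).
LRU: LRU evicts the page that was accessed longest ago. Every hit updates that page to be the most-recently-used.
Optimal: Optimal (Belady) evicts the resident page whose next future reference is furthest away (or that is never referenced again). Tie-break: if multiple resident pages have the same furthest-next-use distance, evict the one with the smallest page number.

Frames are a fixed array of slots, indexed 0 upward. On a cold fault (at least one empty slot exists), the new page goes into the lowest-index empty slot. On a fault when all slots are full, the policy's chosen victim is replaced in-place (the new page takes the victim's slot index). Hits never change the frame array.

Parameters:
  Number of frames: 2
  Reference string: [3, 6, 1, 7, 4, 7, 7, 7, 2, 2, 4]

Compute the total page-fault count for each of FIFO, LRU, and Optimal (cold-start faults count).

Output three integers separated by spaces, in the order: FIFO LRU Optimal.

Answer: 6 7 6

Derivation:
--- FIFO ---
  step 0: ref 3 -> FAULT, frames=[3,-] (faults so far: 1)
  step 1: ref 6 -> FAULT, frames=[3,6] (faults so far: 2)
  step 2: ref 1 -> FAULT, evict 3, frames=[1,6] (faults so far: 3)
  step 3: ref 7 -> FAULT, evict 6, frames=[1,7] (faults so far: 4)
  step 4: ref 4 -> FAULT, evict 1, frames=[4,7] (faults so far: 5)
  step 5: ref 7 -> HIT, frames=[4,7] (faults so far: 5)
  step 6: ref 7 -> HIT, frames=[4,7] (faults so far: 5)
  step 7: ref 7 -> HIT, frames=[4,7] (faults so far: 5)
  step 8: ref 2 -> FAULT, evict 7, frames=[4,2] (faults so far: 6)
  step 9: ref 2 -> HIT, frames=[4,2] (faults so far: 6)
  step 10: ref 4 -> HIT, frames=[4,2] (faults so far: 6)
  FIFO total faults: 6
--- LRU ---
  step 0: ref 3 -> FAULT, frames=[3,-] (faults so far: 1)
  step 1: ref 6 -> FAULT, frames=[3,6] (faults so far: 2)
  step 2: ref 1 -> FAULT, evict 3, frames=[1,6] (faults so far: 3)
  step 3: ref 7 -> FAULT, evict 6, frames=[1,7] (faults so far: 4)
  step 4: ref 4 -> FAULT, evict 1, frames=[4,7] (faults so far: 5)
  step 5: ref 7 -> HIT, frames=[4,7] (faults so far: 5)
  step 6: ref 7 -> HIT, frames=[4,7] (faults so far: 5)
  step 7: ref 7 -> HIT, frames=[4,7] (faults so far: 5)
  step 8: ref 2 -> FAULT, evict 4, frames=[2,7] (faults so far: 6)
  step 9: ref 2 -> HIT, frames=[2,7] (faults so far: 6)
  step 10: ref 4 -> FAULT, evict 7, frames=[2,4] (faults so far: 7)
  LRU total faults: 7
--- Optimal ---
  step 0: ref 3 -> FAULT, frames=[3,-] (faults so far: 1)
  step 1: ref 6 -> FAULT, frames=[3,6] (faults so far: 2)
  step 2: ref 1 -> FAULT, evict 3, frames=[1,6] (faults so far: 3)
  step 3: ref 7 -> FAULT, evict 1, frames=[7,6] (faults so far: 4)
  step 4: ref 4 -> FAULT, evict 6, frames=[7,4] (faults so far: 5)
  step 5: ref 7 -> HIT, frames=[7,4] (faults so far: 5)
  step 6: ref 7 -> HIT, frames=[7,4] (faults so far: 5)
  step 7: ref 7 -> HIT, frames=[7,4] (faults so far: 5)
  step 8: ref 2 -> FAULT, evict 7, frames=[2,4] (faults so far: 6)
  step 9: ref 2 -> HIT, frames=[2,4] (faults so far: 6)
  step 10: ref 4 -> HIT, frames=[2,4] (faults so far: 6)
  Optimal total faults: 6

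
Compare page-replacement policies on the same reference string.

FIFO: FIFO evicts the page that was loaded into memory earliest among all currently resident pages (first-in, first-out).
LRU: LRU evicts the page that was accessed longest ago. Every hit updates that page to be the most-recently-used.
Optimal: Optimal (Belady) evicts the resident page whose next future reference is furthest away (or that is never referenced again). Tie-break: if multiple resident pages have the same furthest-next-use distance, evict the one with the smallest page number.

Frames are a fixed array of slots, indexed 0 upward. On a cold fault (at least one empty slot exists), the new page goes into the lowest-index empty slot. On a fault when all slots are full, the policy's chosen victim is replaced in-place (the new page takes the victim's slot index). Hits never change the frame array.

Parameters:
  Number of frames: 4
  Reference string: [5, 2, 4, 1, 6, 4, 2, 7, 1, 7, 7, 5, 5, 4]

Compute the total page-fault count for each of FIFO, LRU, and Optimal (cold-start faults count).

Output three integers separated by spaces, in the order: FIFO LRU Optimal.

--- FIFO ---
  step 0: ref 5 -> FAULT, frames=[5,-,-,-] (faults so far: 1)
  step 1: ref 2 -> FAULT, frames=[5,2,-,-] (faults so far: 2)
  step 2: ref 4 -> FAULT, frames=[5,2,4,-] (faults so far: 3)
  step 3: ref 1 -> FAULT, frames=[5,2,4,1] (faults so far: 4)
  step 4: ref 6 -> FAULT, evict 5, frames=[6,2,4,1] (faults so far: 5)
  step 5: ref 4 -> HIT, frames=[6,2,4,1] (faults so far: 5)
  step 6: ref 2 -> HIT, frames=[6,2,4,1] (faults so far: 5)
  step 7: ref 7 -> FAULT, evict 2, frames=[6,7,4,1] (faults so far: 6)
  step 8: ref 1 -> HIT, frames=[6,7,4,1] (faults so far: 6)
  step 9: ref 7 -> HIT, frames=[6,7,4,1] (faults so far: 6)
  step 10: ref 7 -> HIT, frames=[6,7,4,1] (faults so far: 6)
  step 11: ref 5 -> FAULT, evict 4, frames=[6,7,5,1] (faults so far: 7)
  step 12: ref 5 -> HIT, frames=[6,7,5,1] (faults so far: 7)
  step 13: ref 4 -> FAULT, evict 1, frames=[6,7,5,4] (faults so far: 8)
  FIFO total faults: 8
--- LRU ---
  step 0: ref 5 -> FAULT, frames=[5,-,-,-] (faults so far: 1)
  step 1: ref 2 -> FAULT, frames=[5,2,-,-] (faults so far: 2)
  step 2: ref 4 -> FAULT, frames=[5,2,4,-] (faults so far: 3)
  step 3: ref 1 -> FAULT, frames=[5,2,4,1] (faults so far: 4)
  step 4: ref 6 -> FAULT, evict 5, frames=[6,2,4,1] (faults so far: 5)
  step 5: ref 4 -> HIT, frames=[6,2,4,1] (faults so far: 5)
  step 6: ref 2 -> HIT, frames=[6,2,4,1] (faults so far: 5)
  step 7: ref 7 -> FAULT, evict 1, frames=[6,2,4,7] (faults so far: 6)
  step 8: ref 1 -> FAULT, evict 6, frames=[1,2,4,7] (faults so far: 7)
  step 9: ref 7 -> HIT, frames=[1,2,4,7] (faults so far: 7)
  step 10: ref 7 -> HIT, frames=[1,2,4,7] (faults so far: 7)
  step 11: ref 5 -> FAULT, evict 4, frames=[1,2,5,7] (faults so far: 8)
  step 12: ref 5 -> HIT, frames=[1,2,5,7] (faults so far: 8)
  step 13: ref 4 -> FAULT, evict 2, frames=[1,4,5,7] (faults so far: 9)
  LRU total faults: 9
--- Optimal ---
  step 0: ref 5 -> FAULT, frames=[5,-,-,-] (faults so far: 1)
  step 1: ref 2 -> FAULT, frames=[5,2,-,-] (faults so far: 2)
  step 2: ref 4 -> FAULT, frames=[5,2,4,-] (faults so far: 3)
  step 3: ref 1 -> FAULT, frames=[5,2,4,1] (faults so far: 4)
  step 4: ref 6 -> FAULT, evict 5, frames=[6,2,4,1] (faults so far: 5)
  step 5: ref 4 -> HIT, frames=[6,2,4,1] (faults so far: 5)
  step 6: ref 2 -> HIT, frames=[6,2,4,1] (faults so far: 5)
  step 7: ref 7 -> FAULT, evict 2, frames=[6,7,4,1] (faults so far: 6)
  step 8: ref 1 -> HIT, frames=[6,7,4,1] (faults so far: 6)
  step 9: ref 7 -> HIT, frames=[6,7,4,1] (faults so far: 6)
  step 10: ref 7 -> HIT, frames=[6,7,4,1] (faults so far: 6)
  step 11: ref 5 -> FAULT, evict 1, frames=[6,7,4,5] (faults so far: 7)
  step 12: ref 5 -> HIT, frames=[6,7,4,5] (faults so far: 7)
  step 13: ref 4 -> HIT, frames=[6,7,4,5] (faults so far: 7)
  Optimal total faults: 7

Answer: 8 9 7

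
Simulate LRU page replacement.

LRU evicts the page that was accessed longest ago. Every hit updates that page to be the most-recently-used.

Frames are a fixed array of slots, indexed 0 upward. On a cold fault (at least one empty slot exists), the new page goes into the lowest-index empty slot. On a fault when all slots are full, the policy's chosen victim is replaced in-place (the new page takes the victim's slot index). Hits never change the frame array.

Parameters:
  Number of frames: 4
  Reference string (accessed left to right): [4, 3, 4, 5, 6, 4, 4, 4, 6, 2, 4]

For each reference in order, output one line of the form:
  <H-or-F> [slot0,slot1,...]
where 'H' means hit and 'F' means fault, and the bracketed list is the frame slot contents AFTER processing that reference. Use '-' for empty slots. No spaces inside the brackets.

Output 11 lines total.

F [4,-,-,-]
F [4,3,-,-]
H [4,3,-,-]
F [4,3,5,-]
F [4,3,5,6]
H [4,3,5,6]
H [4,3,5,6]
H [4,3,5,6]
H [4,3,5,6]
F [4,2,5,6]
H [4,2,5,6]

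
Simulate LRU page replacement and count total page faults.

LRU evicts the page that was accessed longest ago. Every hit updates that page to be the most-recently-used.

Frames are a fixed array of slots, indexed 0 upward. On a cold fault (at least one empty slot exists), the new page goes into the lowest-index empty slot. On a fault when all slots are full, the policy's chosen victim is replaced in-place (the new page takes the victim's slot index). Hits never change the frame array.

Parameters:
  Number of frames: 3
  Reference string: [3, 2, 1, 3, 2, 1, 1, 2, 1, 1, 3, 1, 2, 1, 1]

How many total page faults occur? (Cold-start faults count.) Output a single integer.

Step 0: ref 3 → FAULT, frames=[3,-,-]
Step 1: ref 2 → FAULT, frames=[3,2,-]
Step 2: ref 1 → FAULT, frames=[3,2,1]
Step 3: ref 3 → HIT, frames=[3,2,1]
Step 4: ref 2 → HIT, frames=[3,2,1]
Step 5: ref 1 → HIT, frames=[3,2,1]
Step 6: ref 1 → HIT, frames=[3,2,1]
Step 7: ref 2 → HIT, frames=[3,2,1]
Step 8: ref 1 → HIT, frames=[3,2,1]
Step 9: ref 1 → HIT, frames=[3,2,1]
Step 10: ref 3 → HIT, frames=[3,2,1]
Step 11: ref 1 → HIT, frames=[3,2,1]
Step 12: ref 2 → HIT, frames=[3,2,1]
Step 13: ref 1 → HIT, frames=[3,2,1]
Step 14: ref 1 → HIT, frames=[3,2,1]
Total faults: 3

Answer: 3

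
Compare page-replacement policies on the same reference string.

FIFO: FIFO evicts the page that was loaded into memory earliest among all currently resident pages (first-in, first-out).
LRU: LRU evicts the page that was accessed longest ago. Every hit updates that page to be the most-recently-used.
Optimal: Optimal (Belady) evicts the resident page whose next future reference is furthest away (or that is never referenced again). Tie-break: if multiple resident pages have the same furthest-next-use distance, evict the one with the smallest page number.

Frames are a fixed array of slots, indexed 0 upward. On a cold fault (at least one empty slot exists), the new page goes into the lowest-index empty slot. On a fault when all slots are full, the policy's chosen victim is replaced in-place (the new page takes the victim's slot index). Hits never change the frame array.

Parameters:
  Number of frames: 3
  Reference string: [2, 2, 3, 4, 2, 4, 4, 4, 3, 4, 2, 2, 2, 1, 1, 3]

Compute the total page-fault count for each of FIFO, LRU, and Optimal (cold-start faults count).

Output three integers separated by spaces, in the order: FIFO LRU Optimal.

--- FIFO ---
  step 0: ref 2 -> FAULT, frames=[2,-,-] (faults so far: 1)
  step 1: ref 2 -> HIT, frames=[2,-,-] (faults so far: 1)
  step 2: ref 3 -> FAULT, frames=[2,3,-] (faults so far: 2)
  step 3: ref 4 -> FAULT, frames=[2,3,4] (faults so far: 3)
  step 4: ref 2 -> HIT, frames=[2,3,4] (faults so far: 3)
  step 5: ref 4 -> HIT, frames=[2,3,4] (faults so far: 3)
  step 6: ref 4 -> HIT, frames=[2,3,4] (faults so far: 3)
  step 7: ref 4 -> HIT, frames=[2,3,4] (faults so far: 3)
  step 8: ref 3 -> HIT, frames=[2,3,4] (faults so far: 3)
  step 9: ref 4 -> HIT, frames=[2,3,4] (faults so far: 3)
  step 10: ref 2 -> HIT, frames=[2,3,4] (faults so far: 3)
  step 11: ref 2 -> HIT, frames=[2,3,4] (faults so far: 3)
  step 12: ref 2 -> HIT, frames=[2,3,4] (faults so far: 3)
  step 13: ref 1 -> FAULT, evict 2, frames=[1,3,4] (faults so far: 4)
  step 14: ref 1 -> HIT, frames=[1,3,4] (faults so far: 4)
  step 15: ref 3 -> HIT, frames=[1,3,4] (faults so far: 4)
  FIFO total faults: 4
--- LRU ---
  step 0: ref 2 -> FAULT, frames=[2,-,-] (faults so far: 1)
  step 1: ref 2 -> HIT, frames=[2,-,-] (faults so far: 1)
  step 2: ref 3 -> FAULT, frames=[2,3,-] (faults so far: 2)
  step 3: ref 4 -> FAULT, frames=[2,3,4] (faults so far: 3)
  step 4: ref 2 -> HIT, frames=[2,3,4] (faults so far: 3)
  step 5: ref 4 -> HIT, frames=[2,3,4] (faults so far: 3)
  step 6: ref 4 -> HIT, frames=[2,3,4] (faults so far: 3)
  step 7: ref 4 -> HIT, frames=[2,3,4] (faults so far: 3)
  step 8: ref 3 -> HIT, frames=[2,3,4] (faults so far: 3)
  step 9: ref 4 -> HIT, frames=[2,3,4] (faults so far: 3)
  step 10: ref 2 -> HIT, frames=[2,3,4] (faults so far: 3)
  step 11: ref 2 -> HIT, frames=[2,3,4] (faults so far: 3)
  step 12: ref 2 -> HIT, frames=[2,3,4] (faults so far: 3)
  step 13: ref 1 -> FAULT, evict 3, frames=[2,1,4] (faults so far: 4)
  step 14: ref 1 -> HIT, frames=[2,1,4] (faults so far: 4)
  step 15: ref 3 -> FAULT, evict 4, frames=[2,1,3] (faults so far: 5)
  LRU total faults: 5
--- Optimal ---
  step 0: ref 2 -> FAULT, frames=[2,-,-] (faults so far: 1)
  step 1: ref 2 -> HIT, frames=[2,-,-] (faults so far: 1)
  step 2: ref 3 -> FAULT, frames=[2,3,-] (faults so far: 2)
  step 3: ref 4 -> FAULT, frames=[2,3,4] (faults so far: 3)
  step 4: ref 2 -> HIT, frames=[2,3,4] (faults so far: 3)
  step 5: ref 4 -> HIT, frames=[2,3,4] (faults so far: 3)
  step 6: ref 4 -> HIT, frames=[2,3,4] (faults so far: 3)
  step 7: ref 4 -> HIT, frames=[2,3,4] (faults so far: 3)
  step 8: ref 3 -> HIT, frames=[2,3,4] (faults so far: 3)
  step 9: ref 4 -> HIT, frames=[2,3,4] (faults so far: 3)
  step 10: ref 2 -> HIT, frames=[2,3,4] (faults so far: 3)
  step 11: ref 2 -> HIT, frames=[2,3,4] (faults so far: 3)
  step 12: ref 2 -> HIT, frames=[2,3,4] (faults so far: 3)
  step 13: ref 1 -> FAULT, evict 2, frames=[1,3,4] (faults so far: 4)
  step 14: ref 1 -> HIT, frames=[1,3,4] (faults so far: 4)
  step 15: ref 3 -> HIT, frames=[1,3,4] (faults so far: 4)
  Optimal total faults: 4

Answer: 4 5 4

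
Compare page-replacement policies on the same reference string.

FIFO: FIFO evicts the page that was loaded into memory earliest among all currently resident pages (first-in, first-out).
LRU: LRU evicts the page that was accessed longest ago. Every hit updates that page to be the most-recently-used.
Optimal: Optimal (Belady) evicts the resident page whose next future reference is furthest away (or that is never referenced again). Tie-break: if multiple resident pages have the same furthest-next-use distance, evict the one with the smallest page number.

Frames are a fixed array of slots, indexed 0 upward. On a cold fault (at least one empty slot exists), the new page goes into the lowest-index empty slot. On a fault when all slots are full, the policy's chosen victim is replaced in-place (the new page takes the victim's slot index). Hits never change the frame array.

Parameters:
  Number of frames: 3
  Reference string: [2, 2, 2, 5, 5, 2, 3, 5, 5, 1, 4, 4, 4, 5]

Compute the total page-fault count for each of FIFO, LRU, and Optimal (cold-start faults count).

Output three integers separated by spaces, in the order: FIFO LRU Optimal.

Answer: 6 5 5

Derivation:
--- FIFO ---
  step 0: ref 2 -> FAULT, frames=[2,-,-] (faults so far: 1)
  step 1: ref 2 -> HIT, frames=[2,-,-] (faults so far: 1)
  step 2: ref 2 -> HIT, frames=[2,-,-] (faults so far: 1)
  step 3: ref 5 -> FAULT, frames=[2,5,-] (faults so far: 2)
  step 4: ref 5 -> HIT, frames=[2,5,-] (faults so far: 2)
  step 5: ref 2 -> HIT, frames=[2,5,-] (faults so far: 2)
  step 6: ref 3 -> FAULT, frames=[2,5,3] (faults so far: 3)
  step 7: ref 5 -> HIT, frames=[2,5,3] (faults so far: 3)
  step 8: ref 5 -> HIT, frames=[2,5,3] (faults so far: 3)
  step 9: ref 1 -> FAULT, evict 2, frames=[1,5,3] (faults so far: 4)
  step 10: ref 4 -> FAULT, evict 5, frames=[1,4,3] (faults so far: 5)
  step 11: ref 4 -> HIT, frames=[1,4,3] (faults so far: 5)
  step 12: ref 4 -> HIT, frames=[1,4,3] (faults so far: 5)
  step 13: ref 5 -> FAULT, evict 3, frames=[1,4,5] (faults so far: 6)
  FIFO total faults: 6
--- LRU ---
  step 0: ref 2 -> FAULT, frames=[2,-,-] (faults so far: 1)
  step 1: ref 2 -> HIT, frames=[2,-,-] (faults so far: 1)
  step 2: ref 2 -> HIT, frames=[2,-,-] (faults so far: 1)
  step 3: ref 5 -> FAULT, frames=[2,5,-] (faults so far: 2)
  step 4: ref 5 -> HIT, frames=[2,5,-] (faults so far: 2)
  step 5: ref 2 -> HIT, frames=[2,5,-] (faults so far: 2)
  step 6: ref 3 -> FAULT, frames=[2,5,3] (faults so far: 3)
  step 7: ref 5 -> HIT, frames=[2,5,3] (faults so far: 3)
  step 8: ref 5 -> HIT, frames=[2,5,3] (faults so far: 3)
  step 9: ref 1 -> FAULT, evict 2, frames=[1,5,3] (faults so far: 4)
  step 10: ref 4 -> FAULT, evict 3, frames=[1,5,4] (faults so far: 5)
  step 11: ref 4 -> HIT, frames=[1,5,4] (faults so far: 5)
  step 12: ref 4 -> HIT, frames=[1,5,4] (faults so far: 5)
  step 13: ref 5 -> HIT, frames=[1,5,4] (faults so far: 5)
  LRU total faults: 5
--- Optimal ---
  step 0: ref 2 -> FAULT, frames=[2,-,-] (faults so far: 1)
  step 1: ref 2 -> HIT, frames=[2,-,-] (faults so far: 1)
  step 2: ref 2 -> HIT, frames=[2,-,-] (faults so far: 1)
  step 3: ref 5 -> FAULT, frames=[2,5,-] (faults so far: 2)
  step 4: ref 5 -> HIT, frames=[2,5,-] (faults so far: 2)
  step 5: ref 2 -> HIT, frames=[2,5,-] (faults so far: 2)
  step 6: ref 3 -> FAULT, frames=[2,5,3] (faults so far: 3)
  step 7: ref 5 -> HIT, frames=[2,5,3] (faults so far: 3)
  step 8: ref 5 -> HIT, frames=[2,5,3] (faults so far: 3)
  step 9: ref 1 -> FAULT, evict 2, frames=[1,5,3] (faults so far: 4)
  step 10: ref 4 -> FAULT, evict 1, frames=[4,5,3] (faults so far: 5)
  step 11: ref 4 -> HIT, frames=[4,5,3] (faults so far: 5)
  step 12: ref 4 -> HIT, frames=[4,5,3] (faults so far: 5)
  step 13: ref 5 -> HIT, frames=[4,5,3] (faults so far: 5)
  Optimal total faults: 5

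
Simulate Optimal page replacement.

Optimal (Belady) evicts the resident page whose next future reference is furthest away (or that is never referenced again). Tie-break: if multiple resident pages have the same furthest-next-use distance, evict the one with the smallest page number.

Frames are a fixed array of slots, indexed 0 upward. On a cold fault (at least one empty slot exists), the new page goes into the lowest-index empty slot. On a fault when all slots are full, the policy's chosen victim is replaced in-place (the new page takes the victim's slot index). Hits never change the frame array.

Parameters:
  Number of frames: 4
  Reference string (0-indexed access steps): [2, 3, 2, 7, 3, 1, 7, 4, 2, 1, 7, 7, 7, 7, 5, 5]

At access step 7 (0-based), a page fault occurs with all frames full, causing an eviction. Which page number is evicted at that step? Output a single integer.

Step 0: ref 2 -> FAULT, frames=[2,-,-,-]
Step 1: ref 3 -> FAULT, frames=[2,3,-,-]
Step 2: ref 2 -> HIT, frames=[2,3,-,-]
Step 3: ref 7 -> FAULT, frames=[2,3,7,-]
Step 4: ref 3 -> HIT, frames=[2,3,7,-]
Step 5: ref 1 -> FAULT, frames=[2,3,7,1]
Step 6: ref 7 -> HIT, frames=[2,3,7,1]
Step 7: ref 4 -> FAULT, evict 3, frames=[2,4,7,1]
At step 7: evicted page 3

Answer: 3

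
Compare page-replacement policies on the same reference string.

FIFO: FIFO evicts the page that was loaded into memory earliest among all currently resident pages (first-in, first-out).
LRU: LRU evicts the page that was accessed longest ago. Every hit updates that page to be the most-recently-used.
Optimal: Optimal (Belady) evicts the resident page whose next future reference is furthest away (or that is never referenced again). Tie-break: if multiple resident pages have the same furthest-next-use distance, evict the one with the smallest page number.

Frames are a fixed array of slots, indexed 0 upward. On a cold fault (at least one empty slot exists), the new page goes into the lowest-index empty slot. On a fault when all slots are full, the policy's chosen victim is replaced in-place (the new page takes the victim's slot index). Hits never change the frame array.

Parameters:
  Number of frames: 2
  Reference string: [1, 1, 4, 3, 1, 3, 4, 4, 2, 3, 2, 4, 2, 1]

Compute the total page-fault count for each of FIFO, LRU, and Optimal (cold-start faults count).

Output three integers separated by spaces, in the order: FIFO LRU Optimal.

Answer: 10 9 7

Derivation:
--- FIFO ---
  step 0: ref 1 -> FAULT, frames=[1,-] (faults so far: 1)
  step 1: ref 1 -> HIT, frames=[1,-] (faults so far: 1)
  step 2: ref 4 -> FAULT, frames=[1,4] (faults so far: 2)
  step 3: ref 3 -> FAULT, evict 1, frames=[3,4] (faults so far: 3)
  step 4: ref 1 -> FAULT, evict 4, frames=[3,1] (faults so far: 4)
  step 5: ref 3 -> HIT, frames=[3,1] (faults so far: 4)
  step 6: ref 4 -> FAULT, evict 3, frames=[4,1] (faults so far: 5)
  step 7: ref 4 -> HIT, frames=[4,1] (faults so far: 5)
  step 8: ref 2 -> FAULT, evict 1, frames=[4,2] (faults so far: 6)
  step 9: ref 3 -> FAULT, evict 4, frames=[3,2] (faults so far: 7)
  step 10: ref 2 -> HIT, frames=[3,2] (faults so far: 7)
  step 11: ref 4 -> FAULT, evict 2, frames=[3,4] (faults so far: 8)
  step 12: ref 2 -> FAULT, evict 3, frames=[2,4] (faults so far: 9)
  step 13: ref 1 -> FAULT, evict 4, frames=[2,1] (faults so far: 10)
  FIFO total faults: 10
--- LRU ---
  step 0: ref 1 -> FAULT, frames=[1,-] (faults so far: 1)
  step 1: ref 1 -> HIT, frames=[1,-] (faults so far: 1)
  step 2: ref 4 -> FAULT, frames=[1,4] (faults so far: 2)
  step 3: ref 3 -> FAULT, evict 1, frames=[3,4] (faults so far: 3)
  step 4: ref 1 -> FAULT, evict 4, frames=[3,1] (faults so far: 4)
  step 5: ref 3 -> HIT, frames=[3,1] (faults so far: 4)
  step 6: ref 4 -> FAULT, evict 1, frames=[3,4] (faults so far: 5)
  step 7: ref 4 -> HIT, frames=[3,4] (faults so far: 5)
  step 8: ref 2 -> FAULT, evict 3, frames=[2,4] (faults so far: 6)
  step 9: ref 3 -> FAULT, evict 4, frames=[2,3] (faults so far: 7)
  step 10: ref 2 -> HIT, frames=[2,3] (faults so far: 7)
  step 11: ref 4 -> FAULT, evict 3, frames=[2,4] (faults so far: 8)
  step 12: ref 2 -> HIT, frames=[2,4] (faults so far: 8)
  step 13: ref 1 -> FAULT, evict 4, frames=[2,1] (faults so far: 9)
  LRU total faults: 9
--- Optimal ---
  step 0: ref 1 -> FAULT, frames=[1,-] (faults so far: 1)
  step 1: ref 1 -> HIT, frames=[1,-] (faults so far: 1)
  step 2: ref 4 -> FAULT, frames=[1,4] (faults so far: 2)
  step 3: ref 3 -> FAULT, evict 4, frames=[1,3] (faults so far: 3)
  step 4: ref 1 -> HIT, frames=[1,3] (faults so far: 3)
  step 5: ref 3 -> HIT, frames=[1,3] (faults so far: 3)
  step 6: ref 4 -> FAULT, evict 1, frames=[4,3] (faults so far: 4)
  step 7: ref 4 -> HIT, frames=[4,3] (faults so far: 4)
  step 8: ref 2 -> FAULT, evict 4, frames=[2,3] (faults so far: 5)
  step 9: ref 3 -> HIT, frames=[2,3] (faults so far: 5)
  step 10: ref 2 -> HIT, frames=[2,3] (faults so far: 5)
  step 11: ref 4 -> FAULT, evict 3, frames=[2,4] (faults so far: 6)
  step 12: ref 2 -> HIT, frames=[2,4] (faults so far: 6)
  step 13: ref 1 -> FAULT, evict 2, frames=[1,4] (faults so far: 7)
  Optimal total faults: 7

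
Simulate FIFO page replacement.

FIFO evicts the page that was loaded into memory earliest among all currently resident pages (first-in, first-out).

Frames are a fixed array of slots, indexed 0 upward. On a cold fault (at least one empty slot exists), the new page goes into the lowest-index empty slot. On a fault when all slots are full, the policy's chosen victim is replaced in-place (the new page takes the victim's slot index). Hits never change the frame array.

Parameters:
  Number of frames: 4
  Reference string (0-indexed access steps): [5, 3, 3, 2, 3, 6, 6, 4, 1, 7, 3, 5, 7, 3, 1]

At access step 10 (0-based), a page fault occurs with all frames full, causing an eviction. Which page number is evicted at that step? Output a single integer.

Answer: 6

Derivation:
Step 0: ref 5 -> FAULT, frames=[5,-,-,-]
Step 1: ref 3 -> FAULT, frames=[5,3,-,-]
Step 2: ref 3 -> HIT, frames=[5,3,-,-]
Step 3: ref 2 -> FAULT, frames=[5,3,2,-]
Step 4: ref 3 -> HIT, frames=[5,3,2,-]
Step 5: ref 6 -> FAULT, frames=[5,3,2,6]
Step 6: ref 6 -> HIT, frames=[5,3,2,6]
Step 7: ref 4 -> FAULT, evict 5, frames=[4,3,2,6]
Step 8: ref 1 -> FAULT, evict 3, frames=[4,1,2,6]
Step 9: ref 7 -> FAULT, evict 2, frames=[4,1,7,6]
Step 10: ref 3 -> FAULT, evict 6, frames=[4,1,7,3]
At step 10: evicted page 6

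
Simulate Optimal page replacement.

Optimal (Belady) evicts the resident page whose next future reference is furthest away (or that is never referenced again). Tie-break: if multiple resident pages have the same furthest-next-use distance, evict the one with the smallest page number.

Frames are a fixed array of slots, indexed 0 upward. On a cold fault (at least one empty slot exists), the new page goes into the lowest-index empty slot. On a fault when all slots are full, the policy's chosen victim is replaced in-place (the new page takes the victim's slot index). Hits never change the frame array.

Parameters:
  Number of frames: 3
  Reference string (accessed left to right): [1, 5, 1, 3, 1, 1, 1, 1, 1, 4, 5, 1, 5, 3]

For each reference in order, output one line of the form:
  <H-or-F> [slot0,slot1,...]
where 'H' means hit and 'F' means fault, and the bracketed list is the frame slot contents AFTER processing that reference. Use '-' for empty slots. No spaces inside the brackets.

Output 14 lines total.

F [1,-,-]
F [1,5,-]
H [1,5,-]
F [1,5,3]
H [1,5,3]
H [1,5,3]
H [1,5,3]
H [1,5,3]
H [1,5,3]
F [1,5,4]
H [1,5,4]
H [1,5,4]
H [1,5,4]
F [3,5,4]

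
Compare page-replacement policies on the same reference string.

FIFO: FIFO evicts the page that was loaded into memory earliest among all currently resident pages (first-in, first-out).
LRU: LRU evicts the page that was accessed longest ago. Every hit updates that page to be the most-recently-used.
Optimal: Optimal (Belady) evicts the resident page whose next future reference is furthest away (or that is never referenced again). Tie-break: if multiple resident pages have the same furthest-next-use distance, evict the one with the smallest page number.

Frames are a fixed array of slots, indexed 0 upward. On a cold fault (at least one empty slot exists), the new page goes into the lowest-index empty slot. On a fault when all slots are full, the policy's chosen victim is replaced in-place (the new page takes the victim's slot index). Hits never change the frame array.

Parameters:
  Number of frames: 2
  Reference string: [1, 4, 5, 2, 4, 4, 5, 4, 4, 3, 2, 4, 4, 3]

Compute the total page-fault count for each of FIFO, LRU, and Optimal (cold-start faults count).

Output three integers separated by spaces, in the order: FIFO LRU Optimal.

Answer: 10 10 8

Derivation:
--- FIFO ---
  step 0: ref 1 -> FAULT, frames=[1,-] (faults so far: 1)
  step 1: ref 4 -> FAULT, frames=[1,4] (faults so far: 2)
  step 2: ref 5 -> FAULT, evict 1, frames=[5,4] (faults so far: 3)
  step 3: ref 2 -> FAULT, evict 4, frames=[5,2] (faults so far: 4)
  step 4: ref 4 -> FAULT, evict 5, frames=[4,2] (faults so far: 5)
  step 5: ref 4 -> HIT, frames=[4,2] (faults so far: 5)
  step 6: ref 5 -> FAULT, evict 2, frames=[4,5] (faults so far: 6)
  step 7: ref 4 -> HIT, frames=[4,5] (faults so far: 6)
  step 8: ref 4 -> HIT, frames=[4,5] (faults so far: 6)
  step 9: ref 3 -> FAULT, evict 4, frames=[3,5] (faults so far: 7)
  step 10: ref 2 -> FAULT, evict 5, frames=[3,2] (faults so far: 8)
  step 11: ref 4 -> FAULT, evict 3, frames=[4,2] (faults so far: 9)
  step 12: ref 4 -> HIT, frames=[4,2] (faults so far: 9)
  step 13: ref 3 -> FAULT, evict 2, frames=[4,3] (faults so far: 10)
  FIFO total faults: 10
--- LRU ---
  step 0: ref 1 -> FAULT, frames=[1,-] (faults so far: 1)
  step 1: ref 4 -> FAULT, frames=[1,4] (faults so far: 2)
  step 2: ref 5 -> FAULT, evict 1, frames=[5,4] (faults so far: 3)
  step 3: ref 2 -> FAULT, evict 4, frames=[5,2] (faults so far: 4)
  step 4: ref 4 -> FAULT, evict 5, frames=[4,2] (faults so far: 5)
  step 5: ref 4 -> HIT, frames=[4,2] (faults so far: 5)
  step 6: ref 5 -> FAULT, evict 2, frames=[4,5] (faults so far: 6)
  step 7: ref 4 -> HIT, frames=[4,5] (faults so far: 6)
  step 8: ref 4 -> HIT, frames=[4,5] (faults so far: 6)
  step 9: ref 3 -> FAULT, evict 5, frames=[4,3] (faults so far: 7)
  step 10: ref 2 -> FAULT, evict 4, frames=[2,3] (faults so far: 8)
  step 11: ref 4 -> FAULT, evict 3, frames=[2,4] (faults so far: 9)
  step 12: ref 4 -> HIT, frames=[2,4] (faults so far: 9)
  step 13: ref 3 -> FAULT, evict 2, frames=[3,4] (faults so far: 10)
  LRU total faults: 10
--- Optimal ---
  step 0: ref 1 -> FAULT, frames=[1,-] (faults so far: 1)
  step 1: ref 4 -> FAULT, frames=[1,4] (faults so far: 2)
  step 2: ref 5 -> FAULT, evict 1, frames=[5,4] (faults so far: 3)
  step 3: ref 2 -> FAULT, evict 5, frames=[2,4] (faults so far: 4)
  step 4: ref 4 -> HIT, frames=[2,4] (faults so far: 4)
  step 5: ref 4 -> HIT, frames=[2,4] (faults so far: 4)
  step 6: ref 5 -> FAULT, evict 2, frames=[5,4] (faults so far: 5)
  step 7: ref 4 -> HIT, frames=[5,4] (faults so far: 5)
  step 8: ref 4 -> HIT, frames=[5,4] (faults so far: 5)
  step 9: ref 3 -> FAULT, evict 5, frames=[3,4] (faults so far: 6)
  step 10: ref 2 -> FAULT, evict 3, frames=[2,4] (faults so far: 7)
  step 11: ref 4 -> HIT, frames=[2,4] (faults so far: 7)
  step 12: ref 4 -> HIT, frames=[2,4] (faults so far: 7)
  step 13: ref 3 -> FAULT, evict 2, frames=[3,4] (faults so far: 8)
  Optimal total faults: 8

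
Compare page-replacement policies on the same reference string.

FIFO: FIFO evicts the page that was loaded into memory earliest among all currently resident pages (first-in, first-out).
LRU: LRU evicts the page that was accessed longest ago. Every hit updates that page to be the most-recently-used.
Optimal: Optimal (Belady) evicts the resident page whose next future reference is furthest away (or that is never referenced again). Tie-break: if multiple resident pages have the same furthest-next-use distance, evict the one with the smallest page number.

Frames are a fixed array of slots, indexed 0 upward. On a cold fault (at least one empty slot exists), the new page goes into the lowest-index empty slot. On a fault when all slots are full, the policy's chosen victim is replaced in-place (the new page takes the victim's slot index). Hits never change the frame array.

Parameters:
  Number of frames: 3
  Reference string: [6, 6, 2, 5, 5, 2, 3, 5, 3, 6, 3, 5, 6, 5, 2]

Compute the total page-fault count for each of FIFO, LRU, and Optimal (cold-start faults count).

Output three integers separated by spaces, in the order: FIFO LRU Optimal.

Answer: 6 6 5

Derivation:
--- FIFO ---
  step 0: ref 6 -> FAULT, frames=[6,-,-] (faults so far: 1)
  step 1: ref 6 -> HIT, frames=[6,-,-] (faults so far: 1)
  step 2: ref 2 -> FAULT, frames=[6,2,-] (faults so far: 2)
  step 3: ref 5 -> FAULT, frames=[6,2,5] (faults so far: 3)
  step 4: ref 5 -> HIT, frames=[6,2,5] (faults so far: 3)
  step 5: ref 2 -> HIT, frames=[6,2,5] (faults so far: 3)
  step 6: ref 3 -> FAULT, evict 6, frames=[3,2,5] (faults so far: 4)
  step 7: ref 5 -> HIT, frames=[3,2,5] (faults so far: 4)
  step 8: ref 3 -> HIT, frames=[3,2,5] (faults so far: 4)
  step 9: ref 6 -> FAULT, evict 2, frames=[3,6,5] (faults so far: 5)
  step 10: ref 3 -> HIT, frames=[3,6,5] (faults so far: 5)
  step 11: ref 5 -> HIT, frames=[3,6,5] (faults so far: 5)
  step 12: ref 6 -> HIT, frames=[3,6,5] (faults so far: 5)
  step 13: ref 5 -> HIT, frames=[3,6,5] (faults so far: 5)
  step 14: ref 2 -> FAULT, evict 5, frames=[3,6,2] (faults so far: 6)
  FIFO total faults: 6
--- LRU ---
  step 0: ref 6 -> FAULT, frames=[6,-,-] (faults so far: 1)
  step 1: ref 6 -> HIT, frames=[6,-,-] (faults so far: 1)
  step 2: ref 2 -> FAULT, frames=[6,2,-] (faults so far: 2)
  step 3: ref 5 -> FAULT, frames=[6,2,5] (faults so far: 3)
  step 4: ref 5 -> HIT, frames=[6,2,5] (faults so far: 3)
  step 5: ref 2 -> HIT, frames=[6,2,5] (faults so far: 3)
  step 6: ref 3 -> FAULT, evict 6, frames=[3,2,5] (faults so far: 4)
  step 7: ref 5 -> HIT, frames=[3,2,5] (faults so far: 4)
  step 8: ref 3 -> HIT, frames=[3,2,5] (faults so far: 4)
  step 9: ref 6 -> FAULT, evict 2, frames=[3,6,5] (faults so far: 5)
  step 10: ref 3 -> HIT, frames=[3,6,5] (faults so far: 5)
  step 11: ref 5 -> HIT, frames=[3,6,5] (faults so far: 5)
  step 12: ref 6 -> HIT, frames=[3,6,5] (faults so far: 5)
  step 13: ref 5 -> HIT, frames=[3,6,5] (faults so far: 5)
  step 14: ref 2 -> FAULT, evict 3, frames=[2,6,5] (faults so far: 6)
  LRU total faults: 6
--- Optimal ---
  step 0: ref 6 -> FAULT, frames=[6,-,-] (faults so far: 1)
  step 1: ref 6 -> HIT, frames=[6,-,-] (faults so far: 1)
  step 2: ref 2 -> FAULT, frames=[6,2,-] (faults so far: 2)
  step 3: ref 5 -> FAULT, frames=[6,2,5] (faults so far: 3)
  step 4: ref 5 -> HIT, frames=[6,2,5] (faults so far: 3)
  step 5: ref 2 -> HIT, frames=[6,2,5] (faults so far: 3)
  step 6: ref 3 -> FAULT, evict 2, frames=[6,3,5] (faults so far: 4)
  step 7: ref 5 -> HIT, frames=[6,3,5] (faults so far: 4)
  step 8: ref 3 -> HIT, frames=[6,3,5] (faults so far: 4)
  step 9: ref 6 -> HIT, frames=[6,3,5] (faults so far: 4)
  step 10: ref 3 -> HIT, frames=[6,3,5] (faults so far: 4)
  step 11: ref 5 -> HIT, frames=[6,3,5] (faults so far: 4)
  step 12: ref 6 -> HIT, frames=[6,3,5] (faults so far: 4)
  step 13: ref 5 -> HIT, frames=[6,3,5] (faults so far: 4)
  step 14: ref 2 -> FAULT, evict 3, frames=[6,2,5] (faults so far: 5)
  Optimal total faults: 5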